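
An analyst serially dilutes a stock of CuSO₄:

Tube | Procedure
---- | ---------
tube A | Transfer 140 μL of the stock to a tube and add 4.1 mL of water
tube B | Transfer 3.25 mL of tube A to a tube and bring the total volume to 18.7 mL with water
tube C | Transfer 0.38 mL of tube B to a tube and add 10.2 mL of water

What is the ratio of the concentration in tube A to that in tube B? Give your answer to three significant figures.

Step 1: 140 μL + 4.1 mL = 4240 μL total → factor 4240/140 = 30.286
Step 2: 3.25 mL brought to 18.7 mL → factor 18.7/3.25 = 5.7538
Dilution factor to tube A = 30.286; to tube B = 174.26
[tube A]/[tube B] = (factor to tube B)/(factor to tube A) = 174.26/30.286 = 5.75

5.75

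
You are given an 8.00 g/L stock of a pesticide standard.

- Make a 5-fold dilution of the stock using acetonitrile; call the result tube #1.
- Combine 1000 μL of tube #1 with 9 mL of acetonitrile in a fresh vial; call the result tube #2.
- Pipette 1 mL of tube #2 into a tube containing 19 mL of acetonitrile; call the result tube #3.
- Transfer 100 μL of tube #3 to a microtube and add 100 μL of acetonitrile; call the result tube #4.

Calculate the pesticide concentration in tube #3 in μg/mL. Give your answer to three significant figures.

Step 1: 5-fold → factor 5
Step 2: 1000 μL + 9 mL = 10000 μL total → factor 10000/1000 = 10
Step 3: 1 mL + 19 mL = 20 mL total → factor 20/1 = 20
Dilution factor through tube #3 = 5 × 10 × 20 = 1000
[tube #3] = 8.00 g/L / 1000 = 0.008000 g/L = 8.00 μg/mL

8.00 μg/mL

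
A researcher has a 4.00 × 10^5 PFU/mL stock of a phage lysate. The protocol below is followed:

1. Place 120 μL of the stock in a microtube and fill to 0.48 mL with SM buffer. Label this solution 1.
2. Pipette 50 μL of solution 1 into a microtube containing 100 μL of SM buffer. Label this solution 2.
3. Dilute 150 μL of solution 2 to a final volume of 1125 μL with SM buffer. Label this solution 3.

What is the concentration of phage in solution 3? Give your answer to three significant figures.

Step 1: 120 μL brought to 0.48 mL → factor 480/120 = 4
Step 2: 50 μL + 100 μL = 150 μL total → factor 150/50 = 3
Step 3: 150 μL brought to 1125 μL → factor 1125/150 = 7.5
Overall dilution factor = 4 × 3 × 7.5 = 90
Final = 4.00 × 10^5 PFU/mL / 90 = 4.44 × 10^3 PFU/mL

4.44 × 10^3 PFU/mL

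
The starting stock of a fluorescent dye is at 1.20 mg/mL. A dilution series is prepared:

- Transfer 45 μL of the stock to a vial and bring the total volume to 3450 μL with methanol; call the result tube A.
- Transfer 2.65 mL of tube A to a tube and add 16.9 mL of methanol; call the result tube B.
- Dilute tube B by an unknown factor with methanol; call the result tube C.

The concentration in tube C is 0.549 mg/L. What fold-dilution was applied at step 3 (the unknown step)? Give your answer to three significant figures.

3.86-fold

Step 1: 45 μL brought to 3450 μL → factor 3450/45 = 76.667
Step 2: 2.65 mL + 16.9 mL = 19.55 mL total → factor 19.55/2.65 = 7.3774
Step 3: unknown factor x
Product of known-step factors = 565.6
Overall factor = 1.20 mg/mL / (0.549 mg/L) = 2185.8
x = 2185.8 / 565.6 = 3.86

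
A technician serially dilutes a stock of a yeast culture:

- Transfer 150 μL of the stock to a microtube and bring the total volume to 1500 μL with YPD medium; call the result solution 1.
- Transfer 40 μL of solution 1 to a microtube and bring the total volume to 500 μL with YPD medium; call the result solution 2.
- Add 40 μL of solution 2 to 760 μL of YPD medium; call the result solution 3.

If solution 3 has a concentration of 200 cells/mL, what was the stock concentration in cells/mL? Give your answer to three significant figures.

5.00 × 10^5 cells/mL

Step 1: 150 μL brought to 1500 μL → factor 1500/150 = 10
Step 2: 40 μL brought to 500 μL → factor 500/40 = 12.5
Step 3: 40 μL + 760 μL = 800 μL total → factor 800/40 = 20
Overall dilution factor = 10 × 12.5 × 20 = 2500
Stock = 200 cells/mL × 2500 = 5.00 × 10^5 cells/mL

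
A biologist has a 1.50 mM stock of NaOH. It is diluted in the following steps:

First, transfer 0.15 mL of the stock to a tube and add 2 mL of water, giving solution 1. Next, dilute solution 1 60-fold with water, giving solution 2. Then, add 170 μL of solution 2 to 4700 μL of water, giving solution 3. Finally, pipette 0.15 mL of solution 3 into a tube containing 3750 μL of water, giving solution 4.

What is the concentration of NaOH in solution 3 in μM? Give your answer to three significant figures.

0.0609 μM

Step 1: 0.15 mL + 2 mL = 2.15 mL total → factor 2.15/0.15 = 14.333
Step 2: 60-fold → factor 60
Step 3: 170 μL + 4700 μL = 4870 μL total → factor 4870/170 = 28.647
Dilution factor through solution 3 = 14.333 × 60 × 28.647 = 24636
[solution 3] = 1.50 mM / 24636 = 6.089 × 10^-5 mM = 0.0609 μM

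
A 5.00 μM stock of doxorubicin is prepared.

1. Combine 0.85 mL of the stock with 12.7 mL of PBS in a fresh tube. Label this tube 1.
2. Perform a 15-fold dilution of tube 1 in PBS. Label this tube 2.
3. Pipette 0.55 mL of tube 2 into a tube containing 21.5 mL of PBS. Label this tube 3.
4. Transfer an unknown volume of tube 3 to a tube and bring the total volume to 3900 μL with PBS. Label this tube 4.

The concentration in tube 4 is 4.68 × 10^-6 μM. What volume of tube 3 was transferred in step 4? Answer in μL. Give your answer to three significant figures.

Step 1: 0.85 mL + 12.7 mL = 13.55 mL total → factor 13.55/0.85 = 15.941
Step 2: 15-fold → factor 15
Step 3: 0.55 mL + 21.5 mL = 22.05 mL total → factor 22.05/0.55 = 40.091
Step 4: v brought to 3900 μL → factor = 3900 μL/v
Product of known-step factors = 9586.4
Overall factor = 5.00 μM / (4.68 × 10^-6 μM) = 1.0684 × 10^6
Step-4 factor = 1.0684 × 10^6 / 9586.4 = 111.45
v = 3900 μL / 111.45 = 35.0 μL

35.0 μL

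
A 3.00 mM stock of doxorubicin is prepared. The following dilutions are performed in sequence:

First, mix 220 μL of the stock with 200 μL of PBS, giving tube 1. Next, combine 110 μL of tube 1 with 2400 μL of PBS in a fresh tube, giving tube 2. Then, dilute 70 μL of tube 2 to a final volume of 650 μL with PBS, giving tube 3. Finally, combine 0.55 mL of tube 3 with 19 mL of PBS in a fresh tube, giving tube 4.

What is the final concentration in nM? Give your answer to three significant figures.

Step 1: 220 μL + 200 μL = 420 μL total → factor 420/220 = 1.9091
Step 2: 110 μL + 2400 μL = 2510 μL total → factor 2510/110 = 22.818
Step 3: 70 μL brought to 650 μL → factor 650/70 = 9.2857
Step 4: 0.55 mL + 19 mL = 19.55 mL total → factor 19.55/0.55 = 35.545
Overall dilution factor = 1.9091 × 22.818 × 9.2857 × 35.545 = 14378
Final = 3.00 mM / 14378 = 0.0002086 mM = 209 nM

209 nM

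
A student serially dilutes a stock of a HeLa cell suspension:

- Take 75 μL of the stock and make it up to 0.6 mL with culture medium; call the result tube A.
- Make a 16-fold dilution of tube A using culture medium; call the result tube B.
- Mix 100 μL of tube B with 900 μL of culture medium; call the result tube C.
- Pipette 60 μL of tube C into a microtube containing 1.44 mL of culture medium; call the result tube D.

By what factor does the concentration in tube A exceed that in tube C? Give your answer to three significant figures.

160

Step 1: 75 μL brought to 0.6 mL → factor 600/75 = 8
Step 2: 16-fold → factor 16
Step 3: 100 μL + 900 μL = 1000 μL total → factor 1000/100 = 10
Dilution factor to tube A = 8; to tube C = 1280
[tube A]/[tube C] = (factor to tube C)/(factor to tube A) = 1280/8 = 160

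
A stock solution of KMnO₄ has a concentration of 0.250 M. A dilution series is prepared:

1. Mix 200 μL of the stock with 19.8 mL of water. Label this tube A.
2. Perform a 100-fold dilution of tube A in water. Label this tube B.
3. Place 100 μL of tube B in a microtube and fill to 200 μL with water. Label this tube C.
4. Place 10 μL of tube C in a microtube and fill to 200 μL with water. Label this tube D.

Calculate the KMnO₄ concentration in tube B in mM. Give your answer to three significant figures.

0.0250 mM

Step 1: 200 μL + 19.8 mL = 20000 μL total → factor 20000/200 = 100
Step 2: 100-fold → factor 100
Dilution factor through tube B = 100 × 100 = 10000
[tube B] = 0.250 M / 10000 = 2.500 × 10^-5 M = 0.0250 mM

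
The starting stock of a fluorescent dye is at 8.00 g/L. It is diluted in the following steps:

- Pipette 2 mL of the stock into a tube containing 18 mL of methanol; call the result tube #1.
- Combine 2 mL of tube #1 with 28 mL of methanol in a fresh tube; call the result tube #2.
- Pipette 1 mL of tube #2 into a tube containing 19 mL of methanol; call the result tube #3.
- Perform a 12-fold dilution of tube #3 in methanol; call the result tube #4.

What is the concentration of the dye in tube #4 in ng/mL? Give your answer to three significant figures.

Step 1: 2 mL + 18 mL = 20 mL total → factor 20/2 = 10
Step 2: 2 mL + 28 mL = 30 mL total → factor 30/2 = 15
Step 3: 1 mL + 19 mL = 20 mL total → factor 20/1 = 20
Step 4: 12-fold → factor 12
Overall dilution factor = 10 × 15 × 20 × 12 = 36000
Final = 8.00 g/L / 36000 = 0.0002222 g/L = 222 ng/mL

222 ng/mL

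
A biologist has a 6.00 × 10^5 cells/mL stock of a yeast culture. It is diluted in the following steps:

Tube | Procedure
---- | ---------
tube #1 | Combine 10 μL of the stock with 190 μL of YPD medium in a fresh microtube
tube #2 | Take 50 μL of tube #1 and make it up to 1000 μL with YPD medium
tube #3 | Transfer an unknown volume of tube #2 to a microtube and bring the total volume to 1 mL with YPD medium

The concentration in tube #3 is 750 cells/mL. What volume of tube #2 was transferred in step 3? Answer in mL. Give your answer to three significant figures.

Step 1: 10 μL + 190 μL = 200 μL total → factor 200/10 = 20
Step 2: 50 μL brought to 1000 μL → factor 1000/50 = 20
Step 3: v brought to 1 mL → factor = 1 mL/v
Product of known-step factors = 400
Overall factor = 6.00 × 10^5 cells/mL / (750 cells/mL) = 800
Step-3 factor = 800 / 400 = 2
v = 1 mL / 2 = 0.500 mL

0.500 mL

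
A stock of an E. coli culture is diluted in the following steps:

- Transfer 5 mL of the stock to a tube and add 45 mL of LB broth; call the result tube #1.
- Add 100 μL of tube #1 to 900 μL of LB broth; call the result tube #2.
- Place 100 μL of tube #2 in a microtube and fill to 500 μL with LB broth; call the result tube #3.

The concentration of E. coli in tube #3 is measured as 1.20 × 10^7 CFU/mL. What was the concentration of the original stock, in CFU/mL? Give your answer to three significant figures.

Step 1: 5 mL + 45 mL = 50 mL total → factor 50/5 = 10
Step 2: 100 μL + 900 μL = 1000 μL total → factor 1000/100 = 10
Step 3: 100 μL brought to 500 μL → factor 500/100 = 5
Overall dilution factor = 10 × 10 × 5 = 500
Stock = 1.20 × 10^7 CFU/mL × 500 = 6.00 × 10^9 CFU/mL

6.00 × 10^9 CFU/mL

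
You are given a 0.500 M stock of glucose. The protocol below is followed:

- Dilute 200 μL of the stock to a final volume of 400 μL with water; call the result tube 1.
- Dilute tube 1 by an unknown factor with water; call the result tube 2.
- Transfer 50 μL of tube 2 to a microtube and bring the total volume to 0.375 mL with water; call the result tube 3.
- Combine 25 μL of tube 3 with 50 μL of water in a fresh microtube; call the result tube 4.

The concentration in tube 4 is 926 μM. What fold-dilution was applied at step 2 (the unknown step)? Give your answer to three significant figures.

Step 1: 200 μL brought to 400 μL → factor 400/200 = 2
Step 2: unknown factor x
Step 3: 50 μL brought to 0.375 mL → factor 375/50 = 7.5
Step 4: 25 μL + 50 μL = 75 μL total → factor 75/25 = 3
Product of known-step factors = 45
Overall factor = 0.500 M / (926 μM) = 539.96
x = 539.96 / 45 = 12.0

12.0-fold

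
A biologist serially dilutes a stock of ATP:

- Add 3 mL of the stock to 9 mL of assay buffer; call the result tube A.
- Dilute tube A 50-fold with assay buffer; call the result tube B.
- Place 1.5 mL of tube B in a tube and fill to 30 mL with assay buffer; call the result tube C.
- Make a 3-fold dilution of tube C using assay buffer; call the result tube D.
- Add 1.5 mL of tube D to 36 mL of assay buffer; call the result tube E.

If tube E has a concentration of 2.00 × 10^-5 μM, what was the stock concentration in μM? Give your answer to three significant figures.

6.00 μM

Step 1: 3 mL + 9 mL = 12 mL total → factor 12/3 = 4
Step 2: 50-fold → factor 50
Step 3: 1.5 mL brought to 30 mL → factor 30/1.5 = 20
Step 4: 3-fold → factor 3
Step 5: 1.5 mL + 36 mL = 37.5 mL total → factor 37.5/1.5 = 25
Overall dilution factor = 4 × 50 × 20 × 3 × 25 = 3 × 10^5
Stock = 2.00 × 10^-5 μM × 3 × 10^5 = 6.00 μM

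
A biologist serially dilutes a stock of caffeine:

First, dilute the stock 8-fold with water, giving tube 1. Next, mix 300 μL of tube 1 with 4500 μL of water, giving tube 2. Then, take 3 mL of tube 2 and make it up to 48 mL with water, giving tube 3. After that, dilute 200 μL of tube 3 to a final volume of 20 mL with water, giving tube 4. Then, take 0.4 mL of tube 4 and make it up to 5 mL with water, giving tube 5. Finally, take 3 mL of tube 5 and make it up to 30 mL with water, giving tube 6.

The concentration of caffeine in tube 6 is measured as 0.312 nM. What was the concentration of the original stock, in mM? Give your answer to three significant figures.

7.99 mM

Step 1: 8-fold → factor 8
Step 2: 300 μL + 4500 μL = 4800 μL total → factor 4800/300 = 16
Step 3: 3 mL brought to 48 mL → factor 48/3 = 16
Step 4: 200 μL brought to 20 mL → factor 20000/200 = 100
Step 5: 0.4 mL brought to 5 mL → factor 5/0.4 = 12.5
Step 6: 3 mL brought to 30 mL → factor 30/3 = 10
Overall dilution factor = 8 × 16 × 16 × 100 × 12.5 × 10 = 2.56 × 10^7
Stock = 0.312 nM × 2.56 × 10^7 = 7.987 × 10^6 nM = 7.99 mM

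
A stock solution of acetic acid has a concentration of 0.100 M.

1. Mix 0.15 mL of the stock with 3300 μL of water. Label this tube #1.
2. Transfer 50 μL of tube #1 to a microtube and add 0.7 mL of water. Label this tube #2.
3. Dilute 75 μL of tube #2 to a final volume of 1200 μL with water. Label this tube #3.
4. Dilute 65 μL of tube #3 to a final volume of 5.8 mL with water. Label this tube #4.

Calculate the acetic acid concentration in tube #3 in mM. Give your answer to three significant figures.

0.0181 mM

Step 1: 0.15 mL + 3300 μL = 3.45 mL total → factor 3.45/0.15 = 23
Step 2: 50 μL + 0.7 mL = 750 μL total → factor 750/50 = 15
Step 3: 75 μL brought to 1200 μL → factor 1200/75 = 16
Dilution factor through tube #3 = 23 × 15 × 16 = 5520
[tube #3] = 0.100 M / 5520 = 1.812 × 10^-5 M = 0.0181 mM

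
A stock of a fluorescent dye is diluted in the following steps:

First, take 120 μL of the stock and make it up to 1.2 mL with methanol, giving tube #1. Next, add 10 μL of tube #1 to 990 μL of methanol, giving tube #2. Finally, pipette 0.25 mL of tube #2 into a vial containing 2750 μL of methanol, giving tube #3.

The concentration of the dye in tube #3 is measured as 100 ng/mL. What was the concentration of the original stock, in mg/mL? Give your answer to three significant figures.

Step 1: 120 μL brought to 1.2 mL → factor 1200/120 = 10
Step 2: 10 μL + 990 μL = 1000 μL total → factor 1000/10 = 100
Step 3: 0.25 mL + 2750 μL = 3 mL total → factor 3/0.25 = 12
Overall dilution factor = 10 × 100 × 12 = 12000
Stock = 100 ng/mL × 12000 = 1.200 × 10^6 ng/mL = 1.20 mg/mL

1.20 mg/mL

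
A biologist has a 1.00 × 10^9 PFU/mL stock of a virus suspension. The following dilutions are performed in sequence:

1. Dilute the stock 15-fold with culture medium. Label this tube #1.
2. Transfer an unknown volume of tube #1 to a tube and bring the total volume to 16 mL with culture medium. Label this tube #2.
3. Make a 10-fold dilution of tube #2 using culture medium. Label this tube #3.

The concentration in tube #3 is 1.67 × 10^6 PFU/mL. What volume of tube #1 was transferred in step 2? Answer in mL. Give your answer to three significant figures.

4.01 mL

Step 1: 15-fold → factor 15
Step 2: v brought to 16 mL → factor = 16 mL/v
Step 3: 10-fold → factor 10
Product of known-step factors = 150
Overall factor = 1.00 × 10^9 PFU/mL / (1.67 × 10^6 PFU/mL) = 598.8
Step-2 factor = 598.8 / 150 = 3.992
v = 16 mL / 3.992 = 4.01 mL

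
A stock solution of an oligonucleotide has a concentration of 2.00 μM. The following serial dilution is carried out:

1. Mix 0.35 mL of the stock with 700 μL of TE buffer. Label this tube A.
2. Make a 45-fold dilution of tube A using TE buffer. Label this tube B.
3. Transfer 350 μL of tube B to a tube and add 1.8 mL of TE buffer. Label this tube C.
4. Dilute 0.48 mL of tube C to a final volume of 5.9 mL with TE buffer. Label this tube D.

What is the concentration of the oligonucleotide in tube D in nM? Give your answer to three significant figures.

Step 1: 0.35 mL + 700 μL = 1.05 mL total → factor 1.05/0.35 = 3
Step 2: 45-fold → factor 45
Step 3: 350 μL + 1.8 mL = 2150 μL total → factor 2150/350 = 6.1429
Step 4: 0.48 mL brought to 5.9 mL → factor 5.9/0.48 = 12.292
Overall dilution factor = 3 × 45 × 6.1429 × 12.292 = 10193
Final = 2.00 μM / 10193 = 0.0001962 μM = 0.196 nM

0.196 nM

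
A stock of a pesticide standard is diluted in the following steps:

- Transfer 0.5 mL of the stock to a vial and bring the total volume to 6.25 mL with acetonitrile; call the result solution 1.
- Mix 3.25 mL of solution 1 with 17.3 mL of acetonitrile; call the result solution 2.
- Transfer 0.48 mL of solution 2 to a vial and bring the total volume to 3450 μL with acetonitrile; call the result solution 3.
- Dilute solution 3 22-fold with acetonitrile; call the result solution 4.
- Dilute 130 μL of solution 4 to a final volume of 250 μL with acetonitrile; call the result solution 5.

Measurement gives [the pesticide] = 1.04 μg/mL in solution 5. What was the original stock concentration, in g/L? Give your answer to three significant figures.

Step 1: 0.5 mL brought to 6.25 mL → factor 6.25/0.5 = 12.5
Step 2: 3.25 mL + 17.3 mL = 20.55 mL total → factor 20.55/3.25 = 6.3231
Step 3: 0.48 mL brought to 3450 μL → factor 3.45/0.48 = 7.1875
Step 4: 22-fold → factor 22
Step 5: 130 μL brought to 250 μL → factor 250/130 = 1.9231
Overall dilution factor = 12.5 × 6.3231 × 7.1875 × 22 × 1.9231 = 24035
Stock = 1.04 μg/mL × 24035 = 2.500 × 10^4 μg/mL = 25.0 g/L

25.0 g/L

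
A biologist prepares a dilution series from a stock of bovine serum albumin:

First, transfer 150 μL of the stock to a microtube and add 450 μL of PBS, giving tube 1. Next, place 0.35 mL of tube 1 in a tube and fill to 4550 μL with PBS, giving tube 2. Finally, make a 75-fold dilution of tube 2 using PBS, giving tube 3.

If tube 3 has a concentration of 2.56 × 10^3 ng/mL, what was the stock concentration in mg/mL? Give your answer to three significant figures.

9.98 mg/mL

Step 1: 150 μL + 450 μL = 600 μL total → factor 600/150 = 4
Step 2: 0.35 mL brought to 4550 μL → factor 4.55/0.35 = 13
Step 3: 75-fold → factor 75
Overall dilution factor = 4 × 13 × 75 = 3900
Stock = 2.56 × 10^3 ng/mL × 3900 = 9.984 × 10^6 ng/mL = 9.98 mg/mL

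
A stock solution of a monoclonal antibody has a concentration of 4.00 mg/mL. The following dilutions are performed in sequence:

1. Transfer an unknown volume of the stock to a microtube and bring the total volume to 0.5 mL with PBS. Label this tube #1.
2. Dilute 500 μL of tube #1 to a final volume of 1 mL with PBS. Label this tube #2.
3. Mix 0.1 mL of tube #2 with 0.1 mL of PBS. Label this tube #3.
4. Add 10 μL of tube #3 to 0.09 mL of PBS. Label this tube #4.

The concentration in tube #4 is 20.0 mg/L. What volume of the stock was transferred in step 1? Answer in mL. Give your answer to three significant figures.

0.100 mL

Step 1: v brought to 0.5 mL → factor = 0.5 mL/v
Step 2: 500 μL brought to 1 mL → factor 1000/500 = 2
Step 3: 0.1 mL + 0.1 mL = 0.2 mL total → factor 0.2/0.1 = 2
Step 4: 10 μL + 0.09 mL = 100 μL total → factor 100/10 = 10
Product of known-step factors = 40
Overall factor = 4.00 mg/mL / (20.0 mg/L) = 200
Step-1 factor = 200 / 40 = 5
v = 0.5 mL / 5 = 0.100 mL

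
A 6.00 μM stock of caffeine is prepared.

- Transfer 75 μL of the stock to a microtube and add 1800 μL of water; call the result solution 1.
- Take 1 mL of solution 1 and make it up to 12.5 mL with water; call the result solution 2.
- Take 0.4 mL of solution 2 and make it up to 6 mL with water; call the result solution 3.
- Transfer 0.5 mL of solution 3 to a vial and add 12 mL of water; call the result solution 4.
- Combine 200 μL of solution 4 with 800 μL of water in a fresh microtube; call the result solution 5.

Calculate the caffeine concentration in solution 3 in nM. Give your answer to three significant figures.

1.28 nM

Step 1: 75 μL + 1800 μL = 1875 μL total → factor 1875/75 = 25
Step 2: 1 mL brought to 12.5 mL → factor 12.5/1 = 12.5
Step 3: 0.4 mL brought to 6 mL → factor 6/0.4 = 15
Dilution factor through solution 3 = 25 × 12.5 × 15 = 4687.5
[solution 3] = 6.00 μM / 4687.5 = 0.001280 μM = 1.28 nM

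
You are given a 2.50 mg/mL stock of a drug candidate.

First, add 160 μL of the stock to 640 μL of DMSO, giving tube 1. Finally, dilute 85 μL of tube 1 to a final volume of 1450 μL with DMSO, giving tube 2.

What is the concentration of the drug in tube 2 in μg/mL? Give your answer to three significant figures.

29.3 μg/mL

Step 1: 160 μL + 640 μL = 800 μL total → factor 800/160 = 5
Step 2: 85 μL brought to 1450 μL → factor 1450/85 = 17.059
Overall dilution factor = 5 × 17.059 = 85.294
Final = 2.50 mg/mL / 85.294 = 0.02931 mg/mL = 29.3 μg/mL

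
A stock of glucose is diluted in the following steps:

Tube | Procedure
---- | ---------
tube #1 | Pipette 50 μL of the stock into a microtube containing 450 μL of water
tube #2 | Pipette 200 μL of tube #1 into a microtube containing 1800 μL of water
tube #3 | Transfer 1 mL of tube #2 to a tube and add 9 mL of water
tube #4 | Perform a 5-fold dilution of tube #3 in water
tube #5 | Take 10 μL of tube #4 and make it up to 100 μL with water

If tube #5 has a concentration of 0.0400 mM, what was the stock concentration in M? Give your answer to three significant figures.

2.00 M

Step 1: 50 μL + 450 μL = 500 μL total → factor 500/50 = 10
Step 2: 200 μL + 1800 μL = 2000 μL total → factor 2000/200 = 10
Step 3: 1 mL + 9 mL = 10 mL total → factor 10/1 = 10
Step 4: 5-fold → factor 5
Step 5: 10 μL brought to 100 μL → factor 100/10 = 10
Overall dilution factor = 10 × 10 × 10 × 5 × 10 = 50000
Stock = 0.0400 mM × 50000 = 2000 mM = 2.00 M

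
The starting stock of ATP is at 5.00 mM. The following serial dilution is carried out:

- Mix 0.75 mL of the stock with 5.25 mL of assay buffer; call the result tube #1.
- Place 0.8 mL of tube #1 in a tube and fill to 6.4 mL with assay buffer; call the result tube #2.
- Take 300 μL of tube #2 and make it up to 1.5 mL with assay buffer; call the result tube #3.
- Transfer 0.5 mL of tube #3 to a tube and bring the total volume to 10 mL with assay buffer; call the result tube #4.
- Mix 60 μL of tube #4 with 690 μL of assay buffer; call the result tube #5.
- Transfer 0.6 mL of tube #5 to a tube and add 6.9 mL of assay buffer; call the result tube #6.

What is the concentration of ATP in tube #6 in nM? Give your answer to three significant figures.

5.00 nM

Step 1: 0.75 mL + 5.25 mL = 6 mL total → factor 6/0.75 = 8
Step 2: 0.8 mL brought to 6.4 mL → factor 6.4/0.8 = 8
Step 3: 300 μL brought to 1.5 mL → factor 1500/300 = 5
Step 4: 0.5 mL brought to 10 mL → factor 10/0.5 = 20
Step 5: 60 μL + 690 μL = 750 μL total → factor 750/60 = 12.5
Step 6: 0.6 mL + 6.9 mL = 7.5 mL total → factor 7.5/0.6 = 12.5
Overall dilution factor = 8 × 8 × 5 × 20 × 12.5 × 12.5 = 1 × 10^6
Final = 5.00 mM / 1 × 10^6 = 5.000 × 10^-6 mM = 5.00 nM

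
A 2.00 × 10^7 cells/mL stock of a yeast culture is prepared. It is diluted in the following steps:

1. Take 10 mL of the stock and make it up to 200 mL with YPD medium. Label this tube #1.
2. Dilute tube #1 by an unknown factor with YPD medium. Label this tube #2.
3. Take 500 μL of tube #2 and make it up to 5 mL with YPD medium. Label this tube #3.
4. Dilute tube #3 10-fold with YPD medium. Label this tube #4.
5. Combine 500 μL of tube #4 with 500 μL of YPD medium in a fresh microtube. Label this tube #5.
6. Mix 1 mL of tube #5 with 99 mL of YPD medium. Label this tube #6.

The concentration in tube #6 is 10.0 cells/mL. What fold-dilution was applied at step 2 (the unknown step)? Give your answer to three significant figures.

5.00-fold

Step 1: 10 mL brought to 200 mL → factor 200/10 = 20
Step 2: unknown factor x
Step 3: 500 μL brought to 5 mL → factor 5000/500 = 10
Step 4: 10-fold → factor 10
Step 5: 500 μL + 500 μL = 1000 μL total → factor 1000/500 = 2
Step 6: 1 mL + 99 mL = 100 mL total → factor 100/1 = 100
Product of known-step factors = 4 × 10^5
Overall factor = 2.00 × 10^7 cells/mL / (10.0 cells/mL) = 2 × 10^6
x = 2 × 10^6 / 4 × 10^5 = 5.00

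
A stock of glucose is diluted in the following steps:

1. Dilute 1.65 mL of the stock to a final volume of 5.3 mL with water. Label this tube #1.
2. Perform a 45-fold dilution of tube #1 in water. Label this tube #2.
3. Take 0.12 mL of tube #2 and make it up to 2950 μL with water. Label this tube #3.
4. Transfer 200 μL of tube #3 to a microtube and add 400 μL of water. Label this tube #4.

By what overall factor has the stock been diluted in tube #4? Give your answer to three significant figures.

1.07 × 10^4

Step 1: 1.65 mL brought to 5.3 mL → factor 5.3/1.65 = 3.2121
Step 2: 45-fold → factor 45
Step 3: 0.12 mL brought to 2950 μL → factor 2.95/0.12 = 24.583
Step 4: 200 μL + 400 μL = 600 μL total → factor 600/200 = 3
Overall dilution factor = 3.2121 × 45 × 24.583 × 3 = 10660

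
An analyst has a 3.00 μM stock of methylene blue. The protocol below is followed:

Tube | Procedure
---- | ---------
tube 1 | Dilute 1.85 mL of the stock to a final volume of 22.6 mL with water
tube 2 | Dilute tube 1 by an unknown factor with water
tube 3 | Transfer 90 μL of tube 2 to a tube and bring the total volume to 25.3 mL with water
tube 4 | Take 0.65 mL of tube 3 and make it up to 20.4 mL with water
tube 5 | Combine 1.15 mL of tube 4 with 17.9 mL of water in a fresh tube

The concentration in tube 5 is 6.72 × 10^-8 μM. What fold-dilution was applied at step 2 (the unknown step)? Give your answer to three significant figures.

Step 1: 1.85 mL brought to 22.6 mL → factor 22.6/1.85 = 12.216
Step 2: unknown factor x
Step 3: 90 μL brought to 25.3 mL → factor 25300/90 = 281.11
Step 4: 0.65 mL brought to 20.4 mL → factor 20.4/0.65 = 31.385
Step 5: 1.15 mL + 17.9 mL = 19.05 mL total → factor 19.05/1.15 = 16.565
Product of known-step factors = 1.7854 × 10^6
Overall factor = 3.00 μM / (6.72 × 10^-8 μM) = 4.4643 × 10^7
x = 4.4643 × 10^7 / 1.7854 × 10^6 = 25.0

25.0-fold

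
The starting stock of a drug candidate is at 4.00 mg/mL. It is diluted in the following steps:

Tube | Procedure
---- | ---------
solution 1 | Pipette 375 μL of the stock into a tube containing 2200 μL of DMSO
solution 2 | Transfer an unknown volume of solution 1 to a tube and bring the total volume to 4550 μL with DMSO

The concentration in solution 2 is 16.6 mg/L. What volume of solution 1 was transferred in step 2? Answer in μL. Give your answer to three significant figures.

130 μL

Step 1: 375 μL + 2200 μL = 2575 μL total → factor 2575/375 = 6.8667
Step 2: v brought to 4550 μL → factor = 4550 μL/v
Product of known-step factors = 6.8667
Overall factor = 4.00 mg/mL / (16.6 mg/L) = 240.96
Step-2 factor = 240.96 / 6.8667 = 35.092
v = 4550 μL / 35.092 = 130 μL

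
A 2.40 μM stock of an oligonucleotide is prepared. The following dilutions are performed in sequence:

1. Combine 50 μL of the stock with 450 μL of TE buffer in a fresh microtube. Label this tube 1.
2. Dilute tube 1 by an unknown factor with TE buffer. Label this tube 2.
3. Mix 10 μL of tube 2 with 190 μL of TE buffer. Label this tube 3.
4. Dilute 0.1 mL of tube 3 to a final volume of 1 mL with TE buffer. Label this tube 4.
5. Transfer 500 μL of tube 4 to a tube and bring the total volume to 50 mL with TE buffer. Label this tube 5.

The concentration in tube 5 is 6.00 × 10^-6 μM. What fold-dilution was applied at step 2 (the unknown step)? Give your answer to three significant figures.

2.00-fold

Step 1: 50 μL + 450 μL = 500 μL total → factor 500/50 = 10
Step 2: unknown factor x
Step 3: 10 μL + 190 μL = 200 μL total → factor 200/10 = 20
Step 4: 0.1 mL brought to 1 mL → factor 1/0.1 = 10
Step 5: 500 μL brought to 50 mL → factor 50000/500 = 100
Product of known-step factors = 2 × 10^5
Overall factor = 2.40 μM / (6.00 × 10^-6 μM) = 4 × 10^5
x = 4 × 10^5 / 2 × 10^5 = 2.00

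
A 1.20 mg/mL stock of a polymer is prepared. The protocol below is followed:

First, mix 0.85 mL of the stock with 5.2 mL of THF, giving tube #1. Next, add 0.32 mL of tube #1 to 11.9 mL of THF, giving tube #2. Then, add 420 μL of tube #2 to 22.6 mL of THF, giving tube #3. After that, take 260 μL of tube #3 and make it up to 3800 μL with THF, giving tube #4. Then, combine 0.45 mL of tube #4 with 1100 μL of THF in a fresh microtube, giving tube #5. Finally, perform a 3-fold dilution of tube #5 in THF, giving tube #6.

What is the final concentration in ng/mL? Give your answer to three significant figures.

Step 1: 0.85 mL + 5.2 mL = 6.05 mL total → factor 6.05/0.85 = 7.1176
Step 2: 0.32 mL + 11.9 mL = 12.22 mL total → factor 12.22/0.32 = 38.188
Step 3: 420 μL + 22.6 mL = 23020 μL total → factor 23020/420 = 54.81
Step 4: 260 μL brought to 3800 μL → factor 3800/260 = 14.615
Step 5: 0.45 mL + 1100 μL = 1.55 mL total → factor 1.55/0.45 = 3.4444
Step 6: 3-fold → factor 3
Overall dilution factor = 7.1176 × 38.188 × 54.81 × 14.615 × 3.4444 × 3 = 2.2499 × 10^6
Final = 1.20 mg/mL / 2.2499 × 10^6 = 5.334 × 10^-7 mg/mL = 0.533 ng/mL

0.533 ng/mL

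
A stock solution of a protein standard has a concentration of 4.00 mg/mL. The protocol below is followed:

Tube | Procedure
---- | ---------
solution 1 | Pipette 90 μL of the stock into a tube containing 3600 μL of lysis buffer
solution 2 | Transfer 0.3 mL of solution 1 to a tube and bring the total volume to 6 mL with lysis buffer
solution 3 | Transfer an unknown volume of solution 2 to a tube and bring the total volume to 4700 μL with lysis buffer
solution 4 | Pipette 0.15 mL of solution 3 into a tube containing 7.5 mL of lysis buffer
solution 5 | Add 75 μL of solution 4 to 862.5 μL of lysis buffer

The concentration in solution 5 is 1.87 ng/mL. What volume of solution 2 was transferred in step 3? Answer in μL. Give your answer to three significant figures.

1.15 × 10^3 μL

Step 1: 90 μL + 3600 μL = 3690 μL total → factor 3690/90 = 41
Step 2: 0.3 mL brought to 6 mL → factor 6/0.3 = 20
Step 3: v brought to 4700 μL → factor = 4700 μL/v
Step 4: 0.15 mL + 7.5 mL = 7.65 mL total → factor 7.65/0.15 = 51
Step 5: 75 μL + 862.5 μL = 937.5 μL total → factor 937.5/75 = 12.5
Product of known-step factors = 5.2275 × 10^5
Overall factor = 4.00 mg/mL / (1.87 ng/mL) = 2.139 × 10^6
Step-3 factor = 2.139 × 10^6 / 5.2275 × 10^5 = 4.0919
v = 4700 μL / 4.0919 = 1.15 × 10^3 μL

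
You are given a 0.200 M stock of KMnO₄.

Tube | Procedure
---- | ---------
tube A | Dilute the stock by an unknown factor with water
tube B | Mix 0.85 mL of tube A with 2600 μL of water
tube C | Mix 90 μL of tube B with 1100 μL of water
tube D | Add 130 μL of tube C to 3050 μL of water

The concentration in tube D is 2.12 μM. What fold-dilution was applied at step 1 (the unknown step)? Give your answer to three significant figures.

71.9-fold

Step 1: unknown factor x
Step 2: 0.85 mL + 2600 μL = 3.45 mL total → factor 3.45/0.85 = 4.0588
Step 3: 90 μL + 1100 μL = 1190 μL total → factor 1190/90 = 13.222
Step 4: 130 μL + 3050 μL = 3180 μL total → factor 3180/130 = 24.462
Product of known-step factors = 1312.8
Overall factor = 0.200 M / (2.12 μM) = 94340
x = 94340 / 1312.8 = 71.9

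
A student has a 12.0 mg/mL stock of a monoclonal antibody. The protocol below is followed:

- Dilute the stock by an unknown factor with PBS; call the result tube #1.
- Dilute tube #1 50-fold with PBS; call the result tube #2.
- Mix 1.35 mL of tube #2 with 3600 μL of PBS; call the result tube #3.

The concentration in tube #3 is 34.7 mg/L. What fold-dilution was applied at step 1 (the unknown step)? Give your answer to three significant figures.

Step 1: unknown factor x
Step 2: 50-fold → factor 50
Step 3: 1.35 mL + 3600 μL = 4.95 mL total → factor 4.95/1.35 = 3.6667
Product of known-step factors = 183.33
Overall factor = 12.0 mg/mL / (34.7 mg/L) = 345.82
x = 345.82 / 183.33 = 1.89

1.89-fold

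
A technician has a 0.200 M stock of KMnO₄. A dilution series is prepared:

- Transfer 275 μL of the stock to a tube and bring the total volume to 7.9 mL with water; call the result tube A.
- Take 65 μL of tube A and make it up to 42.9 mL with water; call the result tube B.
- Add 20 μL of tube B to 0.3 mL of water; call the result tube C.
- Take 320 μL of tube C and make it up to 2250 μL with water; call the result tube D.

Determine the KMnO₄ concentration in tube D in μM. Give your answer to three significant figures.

0.0938 μM

Step 1: 275 μL brought to 7.9 mL → factor 7900/275 = 28.727
Step 2: 65 μL brought to 42.9 mL → factor 42900/65 = 660
Step 3: 20 μL + 0.3 mL = 320 μL total → factor 320/20 = 16
Step 4: 320 μL brought to 2250 μL → factor 2250/320 = 7.0312
Overall dilution factor = 28.727 × 660 × 16 × 7.0312 = 2.133 × 10^6
Final = 0.200 M / 2.133 × 10^6 = 9.376 × 10^-8 M = 0.0938 μM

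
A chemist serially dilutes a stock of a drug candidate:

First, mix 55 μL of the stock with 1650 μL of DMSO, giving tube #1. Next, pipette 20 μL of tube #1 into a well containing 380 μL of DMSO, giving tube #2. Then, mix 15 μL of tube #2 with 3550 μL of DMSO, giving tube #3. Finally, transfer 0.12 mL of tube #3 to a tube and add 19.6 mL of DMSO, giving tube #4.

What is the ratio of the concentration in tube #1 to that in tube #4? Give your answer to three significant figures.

Step 1: 55 μL + 1650 μL = 1705 μL total → factor 1705/55 = 31
Step 2: 20 μL + 380 μL = 400 μL total → factor 400/20 = 20
Step 3: 15 μL + 3550 μL = 3565 μL total → factor 3565/15 = 237.67
Step 4: 0.12 mL + 19.6 mL = 19.72 mL total → factor 19.72/0.12 = 164.33
Dilution factor to tube #1 = 31; to tube #4 = 2.4215 × 10^7
[tube #1]/[tube #4] = (factor to tube #4)/(factor to tube #1) = 2.4215 × 10^7/31 = 7.81 × 10^5

7.81 × 10^5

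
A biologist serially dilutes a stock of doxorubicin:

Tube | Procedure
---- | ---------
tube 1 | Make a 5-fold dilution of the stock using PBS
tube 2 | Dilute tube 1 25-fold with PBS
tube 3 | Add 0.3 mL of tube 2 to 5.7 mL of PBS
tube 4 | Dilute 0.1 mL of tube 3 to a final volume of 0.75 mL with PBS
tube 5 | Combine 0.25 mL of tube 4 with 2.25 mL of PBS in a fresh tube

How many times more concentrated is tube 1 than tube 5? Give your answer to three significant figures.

Step 1: 5-fold → factor 5
Step 2: 25-fold → factor 25
Step 3: 0.3 mL + 5.7 mL = 6 mL total → factor 6/0.3 = 20
Step 4: 0.1 mL brought to 0.75 mL → factor 0.75/0.1 = 7.5
Step 5: 0.25 mL + 2.25 mL = 2.5 mL total → factor 2.5/0.25 = 10
Dilution factor to tube 1 = 5; to tube 5 = 1.875 × 10^5
[tube 1]/[tube 5] = (factor to tube 5)/(factor to tube 1) = 1.875 × 10^5/5 = 3.75 × 10^4

3.75 × 10^4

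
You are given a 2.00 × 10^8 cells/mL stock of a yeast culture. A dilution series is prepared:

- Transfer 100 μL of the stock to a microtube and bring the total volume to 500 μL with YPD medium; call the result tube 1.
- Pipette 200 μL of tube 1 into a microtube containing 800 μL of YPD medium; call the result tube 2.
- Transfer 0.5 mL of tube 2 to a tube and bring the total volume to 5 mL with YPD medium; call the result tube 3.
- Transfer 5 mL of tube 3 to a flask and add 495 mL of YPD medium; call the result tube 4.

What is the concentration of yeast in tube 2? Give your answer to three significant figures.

8.00 × 10^6 cells/mL

Step 1: 100 μL brought to 500 μL → factor 500/100 = 5
Step 2: 200 μL + 800 μL = 1000 μL total → factor 1000/200 = 5
Dilution factor through tube 2 = 5 × 5 = 25
[tube 2] = 2.00 × 10^8 cells/mL / 25 = 8.00 × 10^6 cells/mL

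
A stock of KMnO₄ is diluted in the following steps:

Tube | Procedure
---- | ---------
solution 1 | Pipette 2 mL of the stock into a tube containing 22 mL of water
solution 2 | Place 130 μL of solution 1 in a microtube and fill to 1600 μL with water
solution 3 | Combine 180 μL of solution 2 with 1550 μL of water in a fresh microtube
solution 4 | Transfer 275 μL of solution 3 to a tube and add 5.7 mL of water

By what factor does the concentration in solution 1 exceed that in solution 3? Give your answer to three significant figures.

Step 1: 2 mL + 22 mL = 24 mL total → factor 24/2 = 12
Step 2: 130 μL brought to 1600 μL → factor 1600/130 = 12.308
Step 3: 180 μL + 1550 μL = 1730 μL total → factor 1730/180 = 9.6111
Dilution factor to solution 1 = 12; to solution 3 = 1419.5
[solution 1]/[solution 3] = (factor to solution 3)/(factor to solution 1) = 1419.5/12 = 118

118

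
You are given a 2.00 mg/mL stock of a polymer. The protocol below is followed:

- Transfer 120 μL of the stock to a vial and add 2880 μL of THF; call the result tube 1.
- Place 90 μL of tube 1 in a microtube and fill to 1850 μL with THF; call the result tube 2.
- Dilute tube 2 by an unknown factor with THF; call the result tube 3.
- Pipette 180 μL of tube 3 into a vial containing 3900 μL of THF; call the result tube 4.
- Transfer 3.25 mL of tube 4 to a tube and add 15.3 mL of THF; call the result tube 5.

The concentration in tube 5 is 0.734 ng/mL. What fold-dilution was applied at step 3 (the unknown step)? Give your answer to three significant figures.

Step 1: 120 μL + 2880 μL = 3000 μL total → factor 3000/120 = 25
Step 2: 90 μL brought to 1850 μL → factor 1850/90 = 20.556
Step 3: unknown factor x
Step 4: 180 μL + 3900 μL = 4080 μL total → factor 4080/180 = 22.667
Step 5: 3.25 mL + 15.3 mL = 18.55 mL total → factor 18.55/3.25 = 5.7077
Product of known-step factors = 66484
Overall factor = 2.00 mg/mL / (0.734 ng/mL) = 2.7248 × 10^6
x = 2.7248 × 10^6 / 66484 = 41.0

41.0-fold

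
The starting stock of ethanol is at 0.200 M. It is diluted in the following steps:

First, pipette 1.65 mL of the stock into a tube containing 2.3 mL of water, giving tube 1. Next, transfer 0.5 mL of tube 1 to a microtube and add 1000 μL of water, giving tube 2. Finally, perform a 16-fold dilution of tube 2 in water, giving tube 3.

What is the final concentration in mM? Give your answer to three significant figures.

1.74 mM

Step 1: 1.65 mL + 2.3 mL = 3.95 mL total → factor 3.95/1.65 = 2.3939
Step 2: 0.5 mL + 1000 μL = 1.5 mL total → factor 1.5/0.5 = 3
Step 3: 16-fold → factor 16
Overall dilution factor = 2.3939 × 3 × 16 = 114.91
Final = 0.200 M / 114.91 = 0.001741 M = 1.74 mM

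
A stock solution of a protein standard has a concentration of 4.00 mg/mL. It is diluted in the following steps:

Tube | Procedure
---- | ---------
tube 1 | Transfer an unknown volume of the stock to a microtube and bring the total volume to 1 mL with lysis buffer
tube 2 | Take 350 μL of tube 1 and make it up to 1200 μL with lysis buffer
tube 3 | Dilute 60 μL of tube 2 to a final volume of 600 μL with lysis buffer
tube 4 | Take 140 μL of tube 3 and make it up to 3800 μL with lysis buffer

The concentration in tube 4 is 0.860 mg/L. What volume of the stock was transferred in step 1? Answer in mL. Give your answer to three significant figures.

Step 1: v brought to 1 mL → factor = 1 mL/v
Step 2: 350 μL brought to 1200 μL → factor 1200/350 = 3.4286
Step 3: 60 μL brought to 600 μL → factor 600/60 = 10
Step 4: 140 μL brought to 3800 μL → factor 3800/140 = 27.143
Product of known-step factors = 930.61
Overall factor = 4.00 mg/mL / (0.860 mg/L) = 4651.2
Step-1 factor = 4651.2 / 930.61 = 4.998
v = 1 mL / 4.998 = 0.200 mL

0.200 mL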